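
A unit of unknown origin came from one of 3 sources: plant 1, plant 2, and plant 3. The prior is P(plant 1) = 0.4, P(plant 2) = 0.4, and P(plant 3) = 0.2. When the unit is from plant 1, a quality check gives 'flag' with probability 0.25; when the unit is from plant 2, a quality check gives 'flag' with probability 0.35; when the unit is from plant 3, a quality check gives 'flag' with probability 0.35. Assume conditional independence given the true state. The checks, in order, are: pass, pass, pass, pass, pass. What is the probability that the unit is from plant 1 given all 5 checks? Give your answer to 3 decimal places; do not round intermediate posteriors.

Each posterior becomes the prior for the next update.
After 'pass': normaliser = 0.75·0.4000 + 0.65·0.4000 + 0.65·0.2000; P(plant 1) ≈ 0.4348, P(plant 2) ≈ 0.3768, P(plant 3) ≈ 0.1884
After 'pass': normaliser = 0.75·0.4348 + 0.65·0.3768 + 0.65·0.1884; P(plant 1) ≈ 0.4702, P(plant 2) ≈ 0.3532, P(plant 3) ≈ 0.1766
After 'pass': normaliser = 0.75·0.4702 + 0.65·0.3532 + 0.65·0.1766; P(plant 1) ≈ 0.5060, P(plant 2) ≈ 0.3294, P(plant 3) ≈ 0.1647
After 'pass': normaliser = 0.75·0.5060 + 0.65·0.3294 + 0.65·0.1647; P(plant 1) ≈ 0.5416, P(plant 2) ≈ 0.3056, P(plant 3) ≈ 0.1528
After 'pass': normaliser = 0.75·0.5416 + 0.65·0.3056 + 0.65·0.1528; P(plant 1) ≈ 0.5769, P(plant 2) ≈ 0.2821, P(plant 3) ≈ 0.1410

0.577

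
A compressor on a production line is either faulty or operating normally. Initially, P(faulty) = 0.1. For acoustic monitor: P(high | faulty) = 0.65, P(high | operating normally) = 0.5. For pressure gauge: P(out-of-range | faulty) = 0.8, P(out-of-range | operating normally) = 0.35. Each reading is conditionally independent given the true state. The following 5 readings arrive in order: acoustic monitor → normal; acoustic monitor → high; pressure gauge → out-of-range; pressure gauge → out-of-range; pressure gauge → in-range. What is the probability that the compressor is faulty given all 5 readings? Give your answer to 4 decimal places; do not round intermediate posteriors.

0.1398

Apply Bayes' rule sequentially, carrying P(faulty) forward.
After acoustic monitor='normal': P(faulty) = 0.35·0.1000 / (0.35·0.1000 + 0.5·0.9000) ≈ 0.0722
After acoustic monitor='high': P(faulty) = 0.65·0.0722 / (0.65·0.0722 + 0.5·0.9278) ≈ 0.0918
After pressure gauge='out-of-range': P(faulty) = 0.8·0.0918 / (0.8·0.0918 + 0.35·0.9082) ≈ 0.1877
After pressure gauge='out-of-range': P(faulty) = 0.8·0.1877 / (0.8·0.1877 + 0.35·0.8123) ≈ 0.3457
After pressure gauge='in-range': P(faulty) = 0.2·0.3457 / (0.2·0.3457 + 0.65·0.6543) ≈ 0.1398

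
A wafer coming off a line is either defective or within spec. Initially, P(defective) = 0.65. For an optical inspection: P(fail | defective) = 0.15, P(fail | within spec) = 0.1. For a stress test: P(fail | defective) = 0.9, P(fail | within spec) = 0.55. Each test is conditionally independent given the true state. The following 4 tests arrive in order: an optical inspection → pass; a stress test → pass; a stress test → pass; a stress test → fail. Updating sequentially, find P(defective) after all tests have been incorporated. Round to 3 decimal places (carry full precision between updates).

Each posterior becomes the prior for the next update.
After an optical inspection='pass': P(defective) = 0.85·0.6500 / (0.85·0.6500 + 0.9·0.3500) ≈ 0.6369
After a stress test='pass': P(defective) = 0.1·0.6369 / (0.1·0.6369 + 0.45·0.3631) ≈ 0.2805
After a stress test='pass': P(defective) = 0.1·0.2805 / (0.1·0.2805 + 0.45·0.7195) ≈ 0.0797
After a stress test='fail': P(defective) = 0.9·0.0797 / (0.9·0.0797 + 0.55·0.9203) ≈ 0.1241

0.124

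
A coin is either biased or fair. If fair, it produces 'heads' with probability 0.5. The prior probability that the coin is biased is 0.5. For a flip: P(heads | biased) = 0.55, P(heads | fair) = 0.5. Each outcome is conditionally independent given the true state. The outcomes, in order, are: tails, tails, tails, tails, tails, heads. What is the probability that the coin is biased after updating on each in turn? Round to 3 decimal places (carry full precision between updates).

0.394

Each posterior becomes the prior for the next update.
After 'tails': P(biased) = 0.45·0.5000 / (0.45·0.5000 + 0.5·0.5000) ≈ 0.4737
After 'tails': P(biased) = 0.45·0.4737 / (0.45·0.4737 + 0.5·0.5263) ≈ 0.4475
After 'tails': P(biased) = 0.45·0.4475 / (0.45·0.4475 + 0.5·0.5525) ≈ 0.4216
After 'tails': P(biased) = 0.45·0.4216 / (0.45·0.4216 + 0.5·0.5784) ≈ 0.3962
After 'tails': P(biased) = 0.45·0.3962 / (0.45·0.3962 + 0.5·0.6038) ≈ 0.3713
After 'heads': P(biased) = 0.55·0.3713 / (0.55·0.3713 + 0.5·0.6287) ≈ 0.3938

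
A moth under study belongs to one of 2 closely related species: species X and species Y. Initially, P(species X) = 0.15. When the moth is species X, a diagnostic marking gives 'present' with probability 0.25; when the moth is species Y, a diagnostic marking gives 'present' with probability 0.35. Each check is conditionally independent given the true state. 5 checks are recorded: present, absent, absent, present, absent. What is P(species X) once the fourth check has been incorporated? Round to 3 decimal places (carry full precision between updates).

0.107

After 'present': P(species X) = 0.25·0.1500 / (0.25·0.1500 + 0.35·0.8500) ≈ 0.1119
After 'absent': P(species X) = 0.75·0.1119 / (0.75·0.1119 + 0.65·0.8881) ≈ 0.1270
After 'absent': P(species X) = 0.75·0.1270 / (0.75·0.1270 + 0.65·0.8730) ≈ 0.1437
After 'present': P(species X) = 0.25·0.1437 / (0.25·0.1437 + 0.35·0.8563) ≈ 0.1070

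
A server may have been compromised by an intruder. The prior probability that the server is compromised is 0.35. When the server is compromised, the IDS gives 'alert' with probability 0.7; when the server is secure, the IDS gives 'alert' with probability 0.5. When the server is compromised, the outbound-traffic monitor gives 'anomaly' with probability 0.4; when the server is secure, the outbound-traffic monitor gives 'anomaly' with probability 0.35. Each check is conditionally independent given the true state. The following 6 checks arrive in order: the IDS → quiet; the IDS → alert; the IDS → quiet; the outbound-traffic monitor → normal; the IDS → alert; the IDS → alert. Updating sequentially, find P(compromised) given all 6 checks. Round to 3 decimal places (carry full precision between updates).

0.329

After the IDS='quiet': P(compromised) = 0.3·0.3500 / (0.3·0.3500 + 0.5·0.6500) ≈ 0.2442
After the IDS='alert': P(compromised) = 0.7·0.2442 / (0.7·0.2442 + 0.5·0.7558) ≈ 0.3114
After the IDS='quiet': P(compromised) = 0.3·0.3114 / (0.3·0.3114 + 0.5·0.6886) ≈ 0.2135
After the outbound-traffic monitor='normal': P(compromised) = 0.6·0.2135 / (0.6·0.2135 + 0.65·0.7865) ≈ 0.2003
After the IDS='alert': P(compromised) = 0.7·0.2003 / (0.7·0.2003 + 0.5·0.7997) ≈ 0.2596
After the IDS='alert': P(compromised) = 0.7·0.2596 / (0.7·0.2596 + 0.5·0.7404) ≈ 0.3293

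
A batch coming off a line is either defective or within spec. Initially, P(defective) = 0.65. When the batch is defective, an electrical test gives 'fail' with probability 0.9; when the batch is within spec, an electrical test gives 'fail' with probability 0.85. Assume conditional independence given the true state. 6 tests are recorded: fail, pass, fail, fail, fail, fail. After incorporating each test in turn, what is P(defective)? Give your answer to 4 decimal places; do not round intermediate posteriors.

0.6223

Apply Bayes' rule sequentially, carrying P(defective) forward.
After 'fail': P(defective) = 0.9·0.6500 / (0.9·0.6500 + 0.85·0.3500) ≈ 0.6629
After 'pass': P(defective) = 0.1·0.6629 / (0.1·0.6629 + 0.15·0.3371) ≈ 0.5673
After 'fail': P(defective) = 0.9·0.5673 / (0.9·0.5673 + 0.85·0.4327) ≈ 0.5812
After 'fail': P(defective) = 0.9·0.5812 / (0.9·0.5812 + 0.85·0.4188) ≈ 0.5951
After 'fail': P(defective) = 0.9·0.5951 / (0.9·0.5951 + 0.85·0.4049) ≈ 0.6088
After 'fail': P(defective) = 0.9·0.6088 / (0.9·0.6088 + 0.85·0.3912) ≈ 0.6223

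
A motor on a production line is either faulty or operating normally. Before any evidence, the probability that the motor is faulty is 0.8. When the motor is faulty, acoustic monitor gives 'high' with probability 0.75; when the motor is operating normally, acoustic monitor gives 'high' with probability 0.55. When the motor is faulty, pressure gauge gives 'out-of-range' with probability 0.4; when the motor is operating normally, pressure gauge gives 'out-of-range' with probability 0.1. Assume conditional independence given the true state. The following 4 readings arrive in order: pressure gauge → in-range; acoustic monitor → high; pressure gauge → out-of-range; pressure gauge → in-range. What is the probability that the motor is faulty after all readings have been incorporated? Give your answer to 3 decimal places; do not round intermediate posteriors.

After pressure gauge='in-range': P(faulty) = 0.6·0.8000 / (0.6·0.8000 + 0.9·0.2000) ≈ 0.7273
After acoustic monitor='high': P(faulty) = 0.75·0.7273 / (0.75·0.7273 + 0.55·0.2727) ≈ 0.7843
After pressure gauge='out-of-range': P(faulty) = 0.4·0.7843 / (0.4·0.7843 + 0.1·0.2157) ≈ 0.9357
After pressure gauge='in-range': P(faulty) = 0.6·0.9357 / (0.6·0.9357 + 0.9·0.0643) ≈ 0.9065

0.907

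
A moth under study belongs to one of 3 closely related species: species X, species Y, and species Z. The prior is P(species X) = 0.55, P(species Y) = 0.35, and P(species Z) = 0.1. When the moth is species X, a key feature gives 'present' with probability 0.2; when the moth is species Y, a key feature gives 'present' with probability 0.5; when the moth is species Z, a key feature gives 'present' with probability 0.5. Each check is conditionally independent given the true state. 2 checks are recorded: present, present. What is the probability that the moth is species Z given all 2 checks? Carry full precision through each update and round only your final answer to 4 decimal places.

0.1859

After 'present': normaliser = 0.2·0.5500 + 0.5·0.3500 + 0.5·0.1000; P(species X) ≈ 0.3284, P(species Y) ≈ 0.5224, P(species Z) ≈ 0.1493
After 'present': normaliser = 0.2·0.3284 + 0.5·0.5224 + 0.5·0.1493; P(species X) ≈ 0.1636, P(species Y) ≈ 0.6506, P(species Z) ≈ 0.1859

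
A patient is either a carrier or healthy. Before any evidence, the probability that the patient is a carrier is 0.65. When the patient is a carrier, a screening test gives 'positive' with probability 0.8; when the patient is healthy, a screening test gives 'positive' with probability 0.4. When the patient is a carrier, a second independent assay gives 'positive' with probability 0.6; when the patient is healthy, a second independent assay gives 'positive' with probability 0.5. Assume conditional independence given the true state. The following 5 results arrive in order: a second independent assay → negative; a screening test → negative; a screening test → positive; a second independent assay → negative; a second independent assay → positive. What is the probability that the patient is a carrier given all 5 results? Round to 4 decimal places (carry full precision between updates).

Apply Bayes' rule sequentially, carrying P(carrier) forward.
After a second independent assay='negative': P(carrier) = 0.4·0.6500 / (0.4·0.6500 + 0.5·0.3500) ≈ 0.5977
After a screening test='negative': P(carrier) = 0.2·0.5977 / (0.2·0.5977 + 0.6·0.4023) ≈ 0.3312
After a screening test='positive': P(carrier) = 0.8·0.3312 / (0.8·0.3312 + 0.4·0.6688) ≈ 0.4976
After a second independent assay='negative': P(carrier) = 0.4·0.4976 / (0.4·0.4976 + 0.5·0.5024) ≈ 0.4421
After a second independent assay='positive': P(carrier) = 0.6·0.4421 / (0.6·0.4421 + 0.5·0.5579) ≈ 0.4874

0.4874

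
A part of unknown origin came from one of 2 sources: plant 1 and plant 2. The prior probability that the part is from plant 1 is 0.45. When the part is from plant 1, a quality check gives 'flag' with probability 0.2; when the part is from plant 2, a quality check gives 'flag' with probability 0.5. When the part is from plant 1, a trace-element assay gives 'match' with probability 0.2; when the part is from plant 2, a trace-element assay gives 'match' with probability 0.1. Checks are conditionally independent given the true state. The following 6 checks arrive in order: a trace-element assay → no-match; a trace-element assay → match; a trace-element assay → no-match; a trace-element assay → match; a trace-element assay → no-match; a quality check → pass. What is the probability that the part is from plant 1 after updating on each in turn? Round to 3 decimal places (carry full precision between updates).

After a trace-element assay='no-match': P(plant 1) = 0.8·0.4500 / (0.8·0.4500 + 0.9·0.5500) ≈ 0.4211
After a trace-element assay='match': P(plant 1) = 0.2·0.4211 / (0.2·0.4211 + 0.1·0.5789) ≈ 0.5926
After a trace-element assay='no-match': P(plant 1) = 0.8·0.5926 / (0.8·0.5926 + 0.9·0.4074) ≈ 0.5639
After a trace-element assay='match': P(plant 1) = 0.2·0.5639 / (0.2·0.5639 + 0.1·0.4361) ≈ 0.7211
After a trace-element assay='no-match': P(plant 1) = 0.8·0.7211 / (0.8·0.7211 + 0.9·0.2789) ≈ 0.6968
After a quality check='pass': P(plant 1) = 0.8·0.6968 / (0.8·0.6968 + 0.5·0.3032) ≈ 0.7862

0.786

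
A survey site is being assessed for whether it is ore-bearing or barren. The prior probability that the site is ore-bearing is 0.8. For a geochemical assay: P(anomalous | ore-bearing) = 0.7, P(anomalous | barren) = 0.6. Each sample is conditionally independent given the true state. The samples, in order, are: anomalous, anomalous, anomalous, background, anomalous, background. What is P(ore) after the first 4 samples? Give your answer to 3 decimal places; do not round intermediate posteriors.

After 'anomalous': P(ore) = 0.7·0.8000 / (0.7·0.8000 + 0.6·0.2000) ≈ 0.8235
After 'anomalous': P(ore) = 0.7·0.8235 / (0.7·0.8235 + 0.6·0.1765) ≈ 0.8448
After 'anomalous': P(ore) = 0.7·0.8448 / (0.7·0.8448 + 0.6·0.1552) ≈ 0.8640
After 'background': P(ore) = 0.3·0.8640 / (0.3·0.8640 + 0.4·0.1360) ≈ 0.8265

0.827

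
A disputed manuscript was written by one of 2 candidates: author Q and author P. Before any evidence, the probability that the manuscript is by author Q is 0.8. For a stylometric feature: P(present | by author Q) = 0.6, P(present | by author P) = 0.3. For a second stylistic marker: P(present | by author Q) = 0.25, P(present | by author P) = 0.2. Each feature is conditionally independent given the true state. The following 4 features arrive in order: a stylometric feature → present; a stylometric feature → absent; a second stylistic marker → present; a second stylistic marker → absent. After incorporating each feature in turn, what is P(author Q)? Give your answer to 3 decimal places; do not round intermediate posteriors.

0.843

After a stylometric feature='present': P(author Q) = 0.6·0.8000 / (0.6·0.8000 + 0.3·0.2000) ≈ 0.8889
After a stylometric feature='absent': P(author Q) = 0.4·0.8889 / (0.4·0.8889 + 0.7·0.1111) ≈ 0.8205
After a second stylistic marker='present': P(author Q) = 0.25·0.8205 / (0.25·0.8205 + 0.2·0.1795) ≈ 0.8511
After a second stylistic marker='absent': P(author Q) = 0.75·0.8511 / (0.75·0.8511 + 0.8·0.1489) ≈ 0.8427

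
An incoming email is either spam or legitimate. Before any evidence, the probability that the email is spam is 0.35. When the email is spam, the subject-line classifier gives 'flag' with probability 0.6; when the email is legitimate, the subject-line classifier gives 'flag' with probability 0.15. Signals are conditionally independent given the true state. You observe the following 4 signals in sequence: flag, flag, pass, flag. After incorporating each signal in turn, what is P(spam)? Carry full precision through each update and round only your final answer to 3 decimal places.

Apply Bayes' rule sequentially, carrying P(spam) forward.
After 'flag': P(spam) = 0.6·0.3500 / (0.6·0.3500 + 0.15·0.6500) ≈ 0.6829
After 'flag': P(spam) = 0.6·0.6829 / (0.6·0.6829 + 0.15·0.3171) ≈ 0.8960
After 'pass': P(spam) = 0.4·0.8960 / (0.4·0.8960 + 0.85·0.1040) ≈ 0.8021
After 'flag': P(spam) = 0.6·0.8021 / (0.6·0.8021 + 0.15·0.1979) ≈ 0.9419

0.942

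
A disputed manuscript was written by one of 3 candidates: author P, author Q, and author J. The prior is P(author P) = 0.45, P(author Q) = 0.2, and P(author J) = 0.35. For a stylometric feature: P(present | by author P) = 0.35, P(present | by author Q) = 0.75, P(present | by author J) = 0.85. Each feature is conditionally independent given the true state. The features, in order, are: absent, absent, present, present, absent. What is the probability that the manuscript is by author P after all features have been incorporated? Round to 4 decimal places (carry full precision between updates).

After 'absent': normaliser = 0.65·0.4500 + 0.25·0.2000 + 0.15·0.3500; P(author P) ≈ 0.7405, P(author Q) ≈ 0.1266, P(author J) ≈ 0.1329
After 'absent': normaliser = 0.65·0.7405 + 0.25·0.1266 + 0.15·0.1329; P(author P) ≈ 0.9032, P(author Q) ≈ 0.0594, P(author J) ≈ 0.0374
After 'present': normaliser = 0.35·0.9032 + 0.75·0.0594 + 0.85·0.0374; P(author P) ≈ 0.8055, P(author Q) ≈ 0.1135, P(author J) ≈ 0.0810
After 'present': normaliser = 0.35·0.8055 + 0.75·0.1135 + 0.85·0.0810; P(author P) ≈ 0.6468, P(author Q) ≈ 0.1953, P(author J) ≈ 0.1580
After 'absent': normaliser = 0.65·0.6468 + 0.25·0.1953 + 0.15·0.1580; P(author P) ≈ 0.8529, P(author Q) ≈ 0.0990, P(author J) ≈ 0.0481

0.8529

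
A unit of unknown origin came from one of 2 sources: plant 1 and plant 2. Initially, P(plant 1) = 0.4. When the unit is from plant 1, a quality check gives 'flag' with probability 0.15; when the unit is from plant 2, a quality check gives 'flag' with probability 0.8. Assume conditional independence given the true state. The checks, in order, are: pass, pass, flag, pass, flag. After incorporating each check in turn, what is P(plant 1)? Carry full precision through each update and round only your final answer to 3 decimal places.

After 'pass': P(plant 1) = 0.85·0.4000 / (0.85·0.4000 + 0.2·0.6000) ≈ 0.7391
After 'pass': P(plant 1) = 0.85·0.7391 / (0.85·0.7391 + 0.2·0.2609) ≈ 0.9233
After 'flag': P(plant 1) = 0.15·0.9233 / (0.15·0.9233 + 0.8·0.0767) ≈ 0.6930
After 'pass': P(plant 1) = 0.85·0.6930 / (0.85·0.6930 + 0.2·0.3070) ≈ 0.9056
After 'flag': P(plant 1) = 0.15·0.9056 / (0.15·0.9056 + 0.8·0.0944) ≈ 0.6428

0.643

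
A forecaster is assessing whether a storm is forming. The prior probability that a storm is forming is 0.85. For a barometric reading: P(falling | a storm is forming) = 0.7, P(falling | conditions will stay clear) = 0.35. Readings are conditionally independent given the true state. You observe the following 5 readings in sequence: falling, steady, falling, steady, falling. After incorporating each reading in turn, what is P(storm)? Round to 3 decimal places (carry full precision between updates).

0.906

After 'falling': P(storm) = 0.7·0.8500 / (0.7·0.8500 + 0.35·0.1500) ≈ 0.9189
After 'steady': P(storm) = 0.3·0.9189 / (0.3·0.9189 + 0.65·0.0811) ≈ 0.8395
After 'falling': P(storm) = 0.7·0.8395 / (0.7·0.8395 + 0.35·0.1605) ≈ 0.9128
After 'steady': P(storm) = 0.3·0.9128 / (0.3·0.9128 + 0.65·0.0872) ≈ 0.8284
After 'falling': P(storm) = 0.7·0.8284 / (0.7·0.8284 + 0.35·0.1716) ≈ 0.9062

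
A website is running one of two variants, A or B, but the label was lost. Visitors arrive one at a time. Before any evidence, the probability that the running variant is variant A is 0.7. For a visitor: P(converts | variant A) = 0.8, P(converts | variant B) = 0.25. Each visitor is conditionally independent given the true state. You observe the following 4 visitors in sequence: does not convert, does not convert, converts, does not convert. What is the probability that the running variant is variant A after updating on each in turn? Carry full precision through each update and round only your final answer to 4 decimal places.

After 'does not convert': P(A) = 0.2·0.7000 / (0.2·0.7000 + 0.75·0.3000) ≈ 0.3836
After 'does not convert': P(A) = 0.2·0.3836 / (0.2·0.3836 + 0.75·0.6164) ≈ 0.1423
After 'converts': P(A) = 0.8·0.1423 / (0.8·0.1423 + 0.25·0.8577) ≈ 0.3468
After 'does not convert': P(A) = 0.2·0.3468 / (0.2·0.3468 + 0.75·0.6532) ≈ 0.1240

0.1240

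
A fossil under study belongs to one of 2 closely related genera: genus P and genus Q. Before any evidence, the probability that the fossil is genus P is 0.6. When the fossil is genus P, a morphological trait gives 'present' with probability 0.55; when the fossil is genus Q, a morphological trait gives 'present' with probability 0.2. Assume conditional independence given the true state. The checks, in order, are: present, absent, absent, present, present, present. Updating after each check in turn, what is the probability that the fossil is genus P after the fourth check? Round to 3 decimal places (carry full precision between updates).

0.782

After 'present': P(genus P) = 0.55·0.6000 / (0.55·0.6000 + 0.2·0.4000) ≈ 0.8049
After 'absent': P(genus P) = 0.45·0.8049 / (0.45·0.8049 + 0.8·0.1951) ≈ 0.6988
After 'absent': P(genus P) = 0.45·0.6988 / (0.45·0.6988 + 0.8·0.3012) ≈ 0.5662
After 'present': P(genus P) = 0.55·0.5662 / (0.55·0.5662 + 0.2·0.4338) ≈ 0.7821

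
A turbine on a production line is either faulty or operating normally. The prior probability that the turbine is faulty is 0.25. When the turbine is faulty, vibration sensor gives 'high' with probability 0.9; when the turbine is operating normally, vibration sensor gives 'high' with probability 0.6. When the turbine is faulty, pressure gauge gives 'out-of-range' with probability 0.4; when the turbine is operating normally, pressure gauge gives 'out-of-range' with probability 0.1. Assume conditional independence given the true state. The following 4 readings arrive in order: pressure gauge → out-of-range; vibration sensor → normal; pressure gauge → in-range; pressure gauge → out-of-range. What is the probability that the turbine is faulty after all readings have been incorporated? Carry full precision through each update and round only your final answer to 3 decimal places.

0.471

After pressure gauge='out-of-range': P(faulty) = 0.4·0.2500 / (0.4·0.2500 + 0.1·0.7500) ≈ 0.5714
After vibration sensor='normal': P(faulty) = 0.1·0.5714 / (0.1·0.5714 + 0.4·0.4286) ≈ 0.2500
After pressure gauge='in-range': P(faulty) = 0.6·0.2500 / (0.6·0.2500 + 0.9·0.7500) ≈ 0.1818
After pressure gauge='out-of-range': P(faulty) = 0.4·0.1818 / (0.4·0.1818 + 0.1·0.8182) ≈ 0.4706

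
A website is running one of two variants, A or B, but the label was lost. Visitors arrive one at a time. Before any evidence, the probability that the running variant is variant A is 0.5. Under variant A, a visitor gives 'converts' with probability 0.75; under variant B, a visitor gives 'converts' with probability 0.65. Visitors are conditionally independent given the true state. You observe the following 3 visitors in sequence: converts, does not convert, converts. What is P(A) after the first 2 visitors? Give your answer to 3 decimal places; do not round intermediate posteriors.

After 'converts': P(A) = 0.75·0.5000 / (0.75·0.5000 + 0.65·0.5000) ≈ 0.5357
After 'does not convert': P(A) = 0.25·0.5357 / (0.25·0.5357 + 0.35·0.4643) ≈ 0.4518

0.452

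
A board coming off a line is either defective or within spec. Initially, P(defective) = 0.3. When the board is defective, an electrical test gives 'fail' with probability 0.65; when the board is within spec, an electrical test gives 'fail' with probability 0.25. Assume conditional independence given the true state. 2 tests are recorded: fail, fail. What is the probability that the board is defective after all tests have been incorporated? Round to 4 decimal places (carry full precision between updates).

Apply Bayes' rule sequentially, carrying P(defective) forward.
After 'fail': P(defective) = 0.65·0.3000 / (0.65·0.3000 + 0.25·0.7000) ≈ 0.5270
After 'fail': P(defective) = 0.65·0.5270 / (0.65·0.5270 + 0.25·0.4730) ≈ 0.7434

0.7434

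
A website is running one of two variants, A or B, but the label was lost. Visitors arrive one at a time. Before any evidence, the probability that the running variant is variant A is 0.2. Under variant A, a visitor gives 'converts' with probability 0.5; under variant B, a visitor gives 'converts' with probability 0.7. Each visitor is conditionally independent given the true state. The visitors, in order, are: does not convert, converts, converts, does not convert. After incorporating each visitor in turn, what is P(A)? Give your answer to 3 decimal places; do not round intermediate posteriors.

After 'does not convert': P(A) = 0.5·0.2000 / (0.5·0.2000 + 0.3·0.8000) ≈ 0.2941
After 'converts': P(A) = 0.5·0.2941 / (0.5·0.2941 + 0.7·0.7059) ≈ 0.2294
After 'converts': P(A) = 0.5·0.2294 / (0.5·0.2294 + 0.7·0.7706) ≈ 0.1753
After 'does not convert': P(A) = 0.5·0.1753 / (0.5·0.1753 + 0.3·0.8247) ≈ 0.2616

0.262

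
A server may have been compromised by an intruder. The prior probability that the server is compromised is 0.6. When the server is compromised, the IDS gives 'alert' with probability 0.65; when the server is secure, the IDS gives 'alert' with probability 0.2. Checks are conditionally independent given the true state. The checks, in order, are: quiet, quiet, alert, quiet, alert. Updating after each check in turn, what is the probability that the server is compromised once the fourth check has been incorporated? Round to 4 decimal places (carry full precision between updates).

0.2899

After 'quiet': P(compromised) = 0.35·0.6000 / (0.35·0.6000 + 0.8·0.4000) ≈ 0.3962
After 'quiet': P(compromised) = 0.35·0.3962 / (0.35·0.3962 + 0.8·0.6038) ≈ 0.2231
After 'alert': P(compromised) = 0.65·0.2231 / (0.65·0.2231 + 0.2·0.7769) ≈ 0.4827
After 'quiet': P(compromised) = 0.35·0.4827 / (0.35·0.4827 + 0.8·0.5173) ≈ 0.2899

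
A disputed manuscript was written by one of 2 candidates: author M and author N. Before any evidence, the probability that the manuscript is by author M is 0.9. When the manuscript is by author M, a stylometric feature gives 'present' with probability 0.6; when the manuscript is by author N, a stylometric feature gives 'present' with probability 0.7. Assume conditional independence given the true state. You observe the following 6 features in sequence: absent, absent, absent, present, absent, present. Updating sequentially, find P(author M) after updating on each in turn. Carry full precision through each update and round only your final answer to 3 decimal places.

0.954

Apply Bayes' rule sequentially, carrying P(author M) forward.
After 'absent': P(author M) = 0.4·0.9000 / (0.4·0.9000 + 0.3·0.1000) ≈ 0.9231
After 'absent': P(author M) = 0.4·0.9231 / (0.4·0.9231 + 0.3·0.0769) ≈ 0.9412
After 'absent': P(author M) = 0.4·0.9412 / (0.4·0.9412 + 0.3·0.0588) ≈ 0.9552
After 'present': P(author M) = 0.6·0.9552 / (0.6·0.9552 + 0.7·0.0448) ≈ 0.9481
After 'absent': P(author M) = 0.4·0.9481 / (0.4·0.9481 + 0.3·0.0519) ≈ 0.9606
After 'present': P(author M) = 0.6·0.9606 / (0.6·0.9606 + 0.7·0.0394) ≈ 0.9543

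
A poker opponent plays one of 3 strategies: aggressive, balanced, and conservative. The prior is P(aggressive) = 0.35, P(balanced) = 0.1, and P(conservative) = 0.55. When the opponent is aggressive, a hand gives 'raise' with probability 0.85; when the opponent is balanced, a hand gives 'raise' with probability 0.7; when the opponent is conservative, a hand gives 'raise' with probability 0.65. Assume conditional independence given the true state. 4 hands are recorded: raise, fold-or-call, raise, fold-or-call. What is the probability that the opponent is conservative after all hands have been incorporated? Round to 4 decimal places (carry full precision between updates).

0.7381

After 'raise': normaliser = 0.85·0.3500 + 0.7·0.1000 + 0.65·0.5500; P(aggressive) ≈ 0.4103, P(balanced) ≈ 0.0966, P(conservative) ≈ 0.4931
After 'fold-or-call': normaliser = 0.15·0.4103 + 0.3·0.0966 + 0.35·0.4931; P(aggressive) ≈ 0.2339, P(balanced) ≈ 0.1101, P(conservative) ≈ 0.6560
After 'raise': normaliser = 0.85·0.2339 + 0.7·0.1101 + 0.65·0.6560; P(aggressive) ≈ 0.2831, P(balanced) ≈ 0.1097, P(conservative) ≈ 0.6071
After 'fold-or-call': normaliser = 0.15·0.2831 + 0.3·0.1097 + 0.35·0.6071; P(aggressive) ≈ 0.1475, P(balanced) ≈ 0.1144, P(conservative) ≈ 0.7381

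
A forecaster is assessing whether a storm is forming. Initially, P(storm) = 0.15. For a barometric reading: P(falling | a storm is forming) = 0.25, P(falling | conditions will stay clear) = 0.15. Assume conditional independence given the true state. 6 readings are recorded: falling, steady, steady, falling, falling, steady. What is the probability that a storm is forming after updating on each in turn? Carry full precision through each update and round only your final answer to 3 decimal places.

0.359

After 'falling': P(storm) = 0.25·0.1500 / (0.25·0.1500 + 0.15·0.8500) ≈ 0.2273
After 'steady': P(storm) = 0.75·0.2273 / (0.75·0.2273 + 0.85·0.7727) ≈ 0.2060
After 'steady': P(storm) = 0.75·0.2060 / (0.75·0.2060 + 0.85·0.7940) ≈ 0.1863
After 'falling': P(storm) = 0.25·0.1863 / (0.25·0.1863 + 0.15·0.8137) ≈ 0.2762
After 'falling': P(storm) = 0.25·0.2762 / (0.25·0.2762 + 0.15·0.7238) ≈ 0.3888
After 'steady': P(storm) = 0.75·0.3888 / (0.75·0.3888 + 0.85·0.6112) ≈ 0.3595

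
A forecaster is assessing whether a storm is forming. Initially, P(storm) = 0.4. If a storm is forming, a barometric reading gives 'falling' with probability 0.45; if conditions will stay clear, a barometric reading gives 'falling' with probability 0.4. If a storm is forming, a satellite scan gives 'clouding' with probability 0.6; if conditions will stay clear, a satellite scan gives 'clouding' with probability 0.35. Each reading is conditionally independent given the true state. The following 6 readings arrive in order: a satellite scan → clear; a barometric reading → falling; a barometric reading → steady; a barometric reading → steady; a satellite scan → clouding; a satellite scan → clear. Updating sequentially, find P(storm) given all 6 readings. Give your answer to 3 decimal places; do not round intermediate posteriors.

0.290

After a satellite scan='clear': P(storm) = 0.4·0.4000 / (0.4·0.4000 + 0.65·0.6000) ≈ 0.2909
After a barometric reading='falling': P(storm) = 0.45·0.2909 / (0.45·0.2909 + 0.4·0.7091) ≈ 0.3158
After a barometric reading='steady': P(storm) = 0.55·0.3158 / (0.55·0.3158 + 0.6·0.6842) ≈ 0.2973
After a barometric reading='steady': P(storm) = 0.55·0.2973 / (0.55·0.2973 + 0.6·0.7027) ≈ 0.2794
After a satellite scan='clouding': P(storm) = 0.6·0.2794 / (0.6·0.2794 + 0.35·0.7206) ≈ 0.3993
After a satellite scan='clear': P(storm) = 0.4·0.3993 / (0.4·0.3993 + 0.65·0.6007) ≈ 0.2903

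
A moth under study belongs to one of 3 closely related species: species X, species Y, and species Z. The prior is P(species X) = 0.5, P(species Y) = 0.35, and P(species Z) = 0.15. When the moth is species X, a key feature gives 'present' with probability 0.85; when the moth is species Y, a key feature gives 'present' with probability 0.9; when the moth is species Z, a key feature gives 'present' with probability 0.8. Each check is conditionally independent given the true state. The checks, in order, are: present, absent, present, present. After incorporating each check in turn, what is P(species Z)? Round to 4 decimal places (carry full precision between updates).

0.1767

After 'present': normaliser = 0.85·0.5000 + 0.9·0.3500 + 0.8·0.1500; P(species X) ≈ 0.4942, P(species Y) ≈ 0.3663, P(species Z) ≈ 0.1395
After 'absent': normaliser = 0.15·0.4942 + 0.1·0.3663 + 0.2·0.1395; P(species X) ≈ 0.5346, P(species Y) ≈ 0.2642, P(species Z) ≈ 0.2013
After 'present': normaliser = 0.85·0.5346 + 0.9·0.2642 + 0.8·0.2013; P(species X) ≈ 0.5326, P(species Y) ≈ 0.2787, P(species Z) ≈ 0.1887
After 'present': normaliser = 0.85·0.5326 + 0.9·0.2787 + 0.8·0.1887; P(species X) ≈ 0.5298, P(species Y) ≈ 0.2935, P(species Z) ≈ 0.1767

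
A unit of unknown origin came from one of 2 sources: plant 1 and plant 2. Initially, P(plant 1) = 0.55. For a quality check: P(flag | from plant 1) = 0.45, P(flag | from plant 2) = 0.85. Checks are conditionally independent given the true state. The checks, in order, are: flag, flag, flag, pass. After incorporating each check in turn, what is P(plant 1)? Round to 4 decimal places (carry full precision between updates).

0.3994

After 'flag': P(plant 1) = 0.45·0.5500 / (0.45·0.5500 + 0.85·0.4500) ≈ 0.3929
After 'flag': P(plant 1) = 0.45·0.3929 / (0.45·0.3929 + 0.85·0.6071) ≈ 0.2552
After 'flag': P(plant 1) = 0.45·0.2552 / (0.45·0.2552 + 0.85·0.7448) ≈ 0.1535
After 'pass': P(plant 1) = 0.55·0.1535 / (0.55·0.1535 + 0.15·0.8465) ≈ 0.3994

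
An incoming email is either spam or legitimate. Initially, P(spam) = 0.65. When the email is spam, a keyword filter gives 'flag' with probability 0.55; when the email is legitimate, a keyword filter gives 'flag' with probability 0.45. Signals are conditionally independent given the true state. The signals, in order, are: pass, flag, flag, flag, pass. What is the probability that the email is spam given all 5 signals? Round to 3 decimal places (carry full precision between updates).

After 'pass': P(spam) = 0.45·0.6500 / (0.45·0.6500 + 0.55·0.3500) ≈ 0.6031
After 'flag': P(spam) = 0.55·0.6031 / (0.55·0.6031 + 0.45·0.3969) ≈ 0.6500
After 'flag': P(spam) = 0.55·0.6500 / (0.55·0.6500 + 0.45·0.3500) ≈ 0.6942
After 'flag': P(spam) = 0.55·0.6942 / (0.55·0.6942 + 0.45·0.3058) ≈ 0.7350
After 'pass': P(spam) = 0.45·0.7350 / (0.45·0.7350 + 0.55·0.2650) ≈ 0.6942

0.694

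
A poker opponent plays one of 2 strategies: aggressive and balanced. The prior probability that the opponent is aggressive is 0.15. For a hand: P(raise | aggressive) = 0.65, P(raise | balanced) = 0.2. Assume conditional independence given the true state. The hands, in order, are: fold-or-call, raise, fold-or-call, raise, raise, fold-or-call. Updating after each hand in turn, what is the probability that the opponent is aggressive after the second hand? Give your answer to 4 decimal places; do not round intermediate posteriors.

Each posterior becomes the prior for the next update.
After 'fold-or-call': P(aggressive) = 0.35·0.1500 / (0.35·0.1500 + 0.8·0.8500) ≈ 0.0717
After 'raise': P(aggressive) = 0.65·0.0717 / (0.65·0.0717 + 0.2·0.9283) ≈ 0.2006

0.2006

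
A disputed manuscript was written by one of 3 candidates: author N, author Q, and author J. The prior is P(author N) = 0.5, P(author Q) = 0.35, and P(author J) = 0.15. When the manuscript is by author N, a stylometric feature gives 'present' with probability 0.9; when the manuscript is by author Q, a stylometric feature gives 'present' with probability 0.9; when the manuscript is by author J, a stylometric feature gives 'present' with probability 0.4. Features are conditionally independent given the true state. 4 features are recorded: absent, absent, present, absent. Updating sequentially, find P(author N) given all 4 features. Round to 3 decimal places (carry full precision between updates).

Each posterior becomes the prior for the next update.
After 'absent': normaliser = 0.1·0.5000 + 0.1·0.3500 + 0.6·0.1500; P(author N) ≈ 0.2857, P(author Q) ≈ 0.2000, P(author J) ≈ 0.5143
After 'absent': normaliser = 0.1·0.2857 + 0.1·0.2000 + 0.6·0.5143; P(author N) ≈ 0.0800, P(author Q) ≈ 0.0560, P(author J) ≈ 0.8640
After 'present': normaliser = 0.9·0.0800 + 0.9·0.0560 + 0.4·0.8640; P(author N) ≈ 0.1538, P(author Q) ≈ 0.1077, P(author J) ≈ 0.7385
After 'absent': normaliser = 0.1·0.1538 + 0.1·0.1077 + 0.6·0.7385; P(author N) ≈ 0.0328, P(author Q) ≈ 0.0230, P(author J) ≈ 0.9443

0.033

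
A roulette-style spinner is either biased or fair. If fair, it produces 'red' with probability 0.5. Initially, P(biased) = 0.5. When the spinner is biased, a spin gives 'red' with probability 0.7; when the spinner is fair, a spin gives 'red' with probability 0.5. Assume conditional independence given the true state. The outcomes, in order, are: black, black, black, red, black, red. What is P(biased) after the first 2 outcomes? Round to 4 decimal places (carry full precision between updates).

0.2647

After 'black': P(biased) = 0.3·0.5000 / (0.3·0.5000 + 0.5·0.5000) ≈ 0.3750
After 'black': P(biased) = 0.3·0.3750 / (0.3·0.3750 + 0.5·0.6250) ≈ 0.2647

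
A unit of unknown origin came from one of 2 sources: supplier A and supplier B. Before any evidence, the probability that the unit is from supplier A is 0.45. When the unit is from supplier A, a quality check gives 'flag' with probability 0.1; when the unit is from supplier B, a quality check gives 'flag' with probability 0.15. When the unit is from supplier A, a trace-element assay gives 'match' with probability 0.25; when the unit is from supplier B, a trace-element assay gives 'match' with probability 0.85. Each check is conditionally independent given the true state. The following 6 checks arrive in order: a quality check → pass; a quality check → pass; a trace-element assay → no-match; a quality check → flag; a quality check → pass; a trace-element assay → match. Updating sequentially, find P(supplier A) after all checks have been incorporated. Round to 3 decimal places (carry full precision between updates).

Apply Bayes' rule sequentially, carrying P(supplier A) forward.
After a quality check='pass': P(supplier A) = 0.9·0.4500 / (0.9·0.4500 + 0.85·0.5500) ≈ 0.4642
After a quality check='pass': P(supplier A) = 0.9·0.4642 / (0.9·0.4642 + 0.85·0.5358) ≈ 0.4784
After a trace-element assay='no-match': P(supplier A) = 0.75·0.4784 / (0.75·0.4784 + 0.15·0.5216) ≈ 0.8210
After a quality check='flag': P(supplier A) = 0.1·0.8210 / (0.1·0.8210 + 0.15·0.1790) ≈ 0.7535
After a quality check='pass': P(supplier A) = 0.9·0.7535 / (0.9·0.7535 + 0.85·0.2465) ≈ 0.7640
After a trace-element assay='match': P(supplier A) = 0.25·0.7640 / (0.25·0.7640 + 0.85·0.2360) ≈ 0.4878

0.488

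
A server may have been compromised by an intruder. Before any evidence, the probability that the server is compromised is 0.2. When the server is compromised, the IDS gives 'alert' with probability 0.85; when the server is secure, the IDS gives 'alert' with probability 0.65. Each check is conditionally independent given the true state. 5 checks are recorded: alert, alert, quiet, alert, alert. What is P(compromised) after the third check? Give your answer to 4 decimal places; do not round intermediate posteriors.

0.1548

After 'alert': P(compromised) = 0.85·0.2000 / (0.85·0.2000 + 0.65·0.8000) ≈ 0.2464
After 'alert': P(compromised) = 0.85·0.2464 / (0.85·0.2464 + 0.65·0.7536) ≈ 0.2995
After 'quiet': P(compromised) = 0.15·0.2995 / (0.15·0.2995 + 0.35·0.7005) ≈ 0.1548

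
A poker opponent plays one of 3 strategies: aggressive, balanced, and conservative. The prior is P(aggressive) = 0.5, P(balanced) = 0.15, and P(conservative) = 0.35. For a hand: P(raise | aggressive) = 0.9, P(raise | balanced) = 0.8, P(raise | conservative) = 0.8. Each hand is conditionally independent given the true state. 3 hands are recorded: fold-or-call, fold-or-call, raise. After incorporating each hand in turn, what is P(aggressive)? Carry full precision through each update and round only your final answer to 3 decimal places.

Each posterior becomes the prior for the next update.
After 'fold-or-call': normaliser = 0.1·0.5000 + 0.2·0.1500 + 0.2·0.3500; P(aggressive) ≈ 0.3333, P(balanced) ≈ 0.2000, P(conservative) ≈ 0.4667
After 'fold-or-call': normaliser = 0.1·0.3333 + 0.2·0.2000 + 0.2·0.4667; P(aggressive) ≈ 0.2000, P(balanced) ≈ 0.2400, P(conservative) ≈ 0.5600
After 'raise': normaliser = 0.9·0.2000 + 0.8·0.2400 + 0.8·0.5600; P(aggressive) ≈ 0.2195, P(balanced) ≈ 0.2341, P(conservative) ≈ 0.5463

0.220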